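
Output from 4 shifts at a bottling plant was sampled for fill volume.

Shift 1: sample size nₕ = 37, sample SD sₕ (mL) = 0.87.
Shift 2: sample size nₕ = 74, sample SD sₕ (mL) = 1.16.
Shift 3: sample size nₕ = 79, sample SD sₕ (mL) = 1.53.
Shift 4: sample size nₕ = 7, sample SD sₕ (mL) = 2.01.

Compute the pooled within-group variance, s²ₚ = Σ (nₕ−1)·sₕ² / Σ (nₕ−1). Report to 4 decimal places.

Degrees of freedom: 36 + 73 + 78 + 6 = 193.
Σ(nₕ−1)sₕ² = 36·0.7569 + 73·1.3456 + 78·2.3409 + 6·4.0401 = 332.308.
s²ₚ = 332.308 / 193 = 1.721803... → 1.7218.

1.7218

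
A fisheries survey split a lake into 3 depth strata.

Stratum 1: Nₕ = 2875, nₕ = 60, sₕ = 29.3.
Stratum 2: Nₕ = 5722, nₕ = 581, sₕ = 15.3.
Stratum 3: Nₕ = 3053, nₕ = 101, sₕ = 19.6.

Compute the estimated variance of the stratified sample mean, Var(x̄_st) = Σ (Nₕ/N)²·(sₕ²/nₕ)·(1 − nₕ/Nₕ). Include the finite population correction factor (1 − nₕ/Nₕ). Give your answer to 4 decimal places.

1.1931

N = 11650. Term for each stratum: Wₕ²sₕ²/nₕ·(1−nₕ/Nₕ).
Var(x̄_st) = 0.8531952 + 0.0873274 + 0.2525702 = 1.1930927 → 1.1931.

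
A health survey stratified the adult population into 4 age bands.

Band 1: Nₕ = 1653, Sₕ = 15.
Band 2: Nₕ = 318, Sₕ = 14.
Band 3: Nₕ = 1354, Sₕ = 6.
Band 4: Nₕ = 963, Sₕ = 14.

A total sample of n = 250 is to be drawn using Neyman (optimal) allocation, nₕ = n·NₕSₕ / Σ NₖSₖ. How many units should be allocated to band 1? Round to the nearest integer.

1: NₕSₕ = 1653·15 = 24795
2: NₕSₕ = 318·14 = 4452
3: NₕSₕ = 1354·6 = 8124
4: NₕSₕ = 963·14 = 13482
Σ NₕSₕ = 50853.
n_1 = 250·24795/50853 = 121.895... → 122.

122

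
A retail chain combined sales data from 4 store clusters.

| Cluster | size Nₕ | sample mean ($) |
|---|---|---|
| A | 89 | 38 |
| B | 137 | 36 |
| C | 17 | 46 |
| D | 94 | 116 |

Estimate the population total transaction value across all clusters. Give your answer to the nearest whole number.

Population total = Σ Nₕ·x̄ₕ (each stratum's size times its mean).
89·38 + 137·36 + 17·46 + 94·116 = 3382 + 4932 + 782 + 10904 = 20000.

20000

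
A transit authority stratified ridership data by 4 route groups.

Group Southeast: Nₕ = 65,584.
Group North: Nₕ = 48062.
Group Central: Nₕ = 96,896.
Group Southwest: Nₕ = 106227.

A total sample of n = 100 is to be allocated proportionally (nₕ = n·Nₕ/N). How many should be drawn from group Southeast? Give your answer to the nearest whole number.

Share of group Southeast = 65584/316769 = 0.20704.
Allocate 100 × 0.20704 = 20.704... → 21.

21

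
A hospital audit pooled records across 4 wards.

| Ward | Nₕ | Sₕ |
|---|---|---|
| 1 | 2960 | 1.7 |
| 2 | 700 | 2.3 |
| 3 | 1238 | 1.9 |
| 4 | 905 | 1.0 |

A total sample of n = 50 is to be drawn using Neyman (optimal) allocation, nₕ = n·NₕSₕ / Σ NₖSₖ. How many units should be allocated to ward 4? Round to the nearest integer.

1: NₕSₕ = 2960·1.7 = 5032
2: NₕSₕ = 700·2.3 = 1610
3: NₕSₕ = 1238·1.9 = 2352.2
4: NₕSₕ = 905·1.0 = 905
Σ NₕSₕ = 9899.2.
n_4 = 50·905/9899.2 = 4.571... → 5.

5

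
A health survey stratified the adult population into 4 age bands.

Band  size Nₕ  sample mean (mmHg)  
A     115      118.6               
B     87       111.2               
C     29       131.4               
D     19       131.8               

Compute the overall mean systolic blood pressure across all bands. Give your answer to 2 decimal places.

118.51

N = 250; weights Wₕ = Nₕ/N = (0.4600, 0.3480, 0.1160, 0.0760).
x̄_st = Σ Wₕ·x̄ₕ = 0.4600·118.6 + 0.3480·111.2 + 0.1160·131.4 + 0.0760·131.8 ≈ 118.5128
→ 118.51.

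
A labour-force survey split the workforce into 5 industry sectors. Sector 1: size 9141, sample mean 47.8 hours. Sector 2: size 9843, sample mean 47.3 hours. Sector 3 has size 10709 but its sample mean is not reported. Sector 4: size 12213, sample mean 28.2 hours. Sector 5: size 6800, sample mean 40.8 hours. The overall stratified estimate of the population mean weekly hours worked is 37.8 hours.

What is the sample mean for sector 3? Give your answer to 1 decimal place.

N = 9141 + 9843 + 10709 + 12213 + 6800 = 48706.
Overall total = μ·N = 37.8·48706 = 1841086.8.
Subtract the known strata: 9141·47.8 + 9843·47.3 + 12213·28.2 + 6800·40.8 = 1524360.3.
Remaining total for sector 3: 1841086.8 − 1524360.3 = 316726.5.
Divide by its size: 316726.5 / 10709 = 29.576... → 29.6.

29.6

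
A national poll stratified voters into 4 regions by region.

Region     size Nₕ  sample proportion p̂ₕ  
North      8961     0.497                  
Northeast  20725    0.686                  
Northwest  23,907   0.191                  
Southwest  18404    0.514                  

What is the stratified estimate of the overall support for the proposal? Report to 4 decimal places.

N = 8961 + 20725 + 23907 + 18404 = 71997.
Overall proportion = Σ (Nₕ/N)·p̂ₕ.
Σ Nₕp̂ₕ = 4453.617 + 14217.35 + 4566.237 + 9459.656 = 32696.86.
32696.86 / 71997 = 0.454142... → 0.4541.

0.4541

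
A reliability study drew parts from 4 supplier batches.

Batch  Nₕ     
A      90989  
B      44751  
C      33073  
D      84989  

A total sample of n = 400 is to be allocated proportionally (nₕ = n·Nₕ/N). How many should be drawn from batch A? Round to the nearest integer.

143

N = 90989 + 44751 + 33073 + 84989 = 253802.
n_A = 400·90989/253802 = 143.402... → 143.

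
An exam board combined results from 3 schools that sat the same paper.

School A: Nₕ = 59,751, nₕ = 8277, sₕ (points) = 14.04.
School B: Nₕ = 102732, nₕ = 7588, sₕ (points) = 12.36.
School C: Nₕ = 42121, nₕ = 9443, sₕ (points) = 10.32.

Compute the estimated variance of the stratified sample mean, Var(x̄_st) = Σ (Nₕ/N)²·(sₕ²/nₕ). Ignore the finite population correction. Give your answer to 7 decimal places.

N = 204604; Wₕ = Nₕ/N.
school A: (59751/204604)²·14.04²/8277 = 0.0020310629
school B: (102732/204604)²·12.36²/7588 = 0.0050756640
school C: (42121/204604)²·10.32²/9443 = 0.0004779897
Sum = 0.0075847166 → 0.0075847.

0.0075847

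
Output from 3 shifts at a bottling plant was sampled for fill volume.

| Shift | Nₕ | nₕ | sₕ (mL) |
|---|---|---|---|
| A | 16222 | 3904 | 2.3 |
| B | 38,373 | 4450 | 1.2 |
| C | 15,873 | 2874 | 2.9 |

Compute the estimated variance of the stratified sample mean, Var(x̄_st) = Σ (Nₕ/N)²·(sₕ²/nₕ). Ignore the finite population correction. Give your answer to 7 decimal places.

N = 70468. Term for each stratum: Wₕ²sₕ²/nₕ.
Var(x̄_st) = 0.0000718077 + 0.0000959555 + 0.0001484716 = 0.0003162348 → 0.0003162.

0.0003162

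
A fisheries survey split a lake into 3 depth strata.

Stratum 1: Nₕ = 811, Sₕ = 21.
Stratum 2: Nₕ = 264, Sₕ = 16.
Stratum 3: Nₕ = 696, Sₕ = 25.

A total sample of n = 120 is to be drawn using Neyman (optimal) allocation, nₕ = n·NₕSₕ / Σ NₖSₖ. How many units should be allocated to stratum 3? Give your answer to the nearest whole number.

54

1: NₕSₕ = 811·21 = 17031
2: NₕSₕ = 264·16 = 4224
3: NₕSₕ = 696·25 = 17400
Σ NₕSₕ = 38655.
n_3 = 120·17400/38655 = 54.016... → 54.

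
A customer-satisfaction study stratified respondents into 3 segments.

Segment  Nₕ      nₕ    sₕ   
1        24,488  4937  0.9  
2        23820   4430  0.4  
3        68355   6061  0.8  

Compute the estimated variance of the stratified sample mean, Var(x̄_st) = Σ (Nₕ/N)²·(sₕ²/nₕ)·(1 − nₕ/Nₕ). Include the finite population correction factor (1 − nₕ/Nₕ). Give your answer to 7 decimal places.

0.0000400

N = 116663; Wₕ = Nₕ/N.
segment 1: (24488/116663)²·0.9²/4937·(1 − 4937/24488) = 0.0000057714
segment 2: (23820/116663)²·0.4²/4430·(1 − 4430/23820) = 0.0000012257
segment 3: (68355/116663)²·0.8²/6061·(1 − 6061/68355) = 0.0000330359
Sum = 0.0000400329 → 0.0000400.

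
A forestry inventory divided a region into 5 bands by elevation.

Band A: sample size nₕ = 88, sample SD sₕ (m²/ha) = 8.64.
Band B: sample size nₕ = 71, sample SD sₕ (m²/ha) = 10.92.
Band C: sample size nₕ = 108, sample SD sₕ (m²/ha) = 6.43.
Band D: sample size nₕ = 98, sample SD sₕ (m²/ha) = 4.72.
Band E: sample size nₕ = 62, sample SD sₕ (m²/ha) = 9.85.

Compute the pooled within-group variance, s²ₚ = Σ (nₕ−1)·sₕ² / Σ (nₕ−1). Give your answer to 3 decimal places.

Degrees of freedom: 87 + 70 + 107 + 97 + 61 = 422.
Σ(nₕ−1)sₕ² = 87·74.6496 + 70·119.2464 + 107·41.3449 + 97·22.2784 + 61·97.0225 = 27345.0448.
s²ₚ = 27345.0448 / 422 = 64.79868... → 64.799.

64.799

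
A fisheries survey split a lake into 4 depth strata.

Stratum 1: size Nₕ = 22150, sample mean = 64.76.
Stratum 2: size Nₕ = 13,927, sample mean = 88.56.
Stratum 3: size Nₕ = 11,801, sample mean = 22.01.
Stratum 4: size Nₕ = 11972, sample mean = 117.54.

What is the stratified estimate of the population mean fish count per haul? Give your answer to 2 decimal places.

N = 59850; weights Wₕ = Nₕ/N = (0.3701, 0.2327, 0.1972, 0.2000).
x̄_st = Σ Wₕ·x̄ₕ = 0.3701·64.76 + 0.2327·88.56 + 0.1972·22.01 + 0.2000·117.54 ≈ 72.4267...
→ 72.43.

72.43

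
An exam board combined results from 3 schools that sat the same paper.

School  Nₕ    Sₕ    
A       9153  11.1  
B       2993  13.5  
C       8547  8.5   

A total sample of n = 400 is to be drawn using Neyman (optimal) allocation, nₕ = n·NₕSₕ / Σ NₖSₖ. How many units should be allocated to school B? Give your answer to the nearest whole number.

75

A: NₕSₕ = 9153·11.1 = 101598.3
B: NₕSₕ = 2993·13.5 = 40405.5
C: NₕSₕ = 8547·8.5 = 72649.5
Σ NₕSₕ = 214653.3.
n_B = 400·40405.5/214653.3 = 75.294... → 75.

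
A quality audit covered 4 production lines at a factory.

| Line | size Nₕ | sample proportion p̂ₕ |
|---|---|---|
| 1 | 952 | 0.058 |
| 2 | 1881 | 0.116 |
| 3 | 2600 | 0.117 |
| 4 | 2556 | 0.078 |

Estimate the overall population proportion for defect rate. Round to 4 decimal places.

0.0973

N = 952 + 1881 + 2600 + 2556 = 7989.
Overall proportion = Σ (Nₕ/N)·p̂ₕ.
Σ Nₕp̂ₕ = 55.216 + 218.196 + 304.2 + 199.368 = 776.98.
776.98 / 7989 = 0.097256... → 0.0973.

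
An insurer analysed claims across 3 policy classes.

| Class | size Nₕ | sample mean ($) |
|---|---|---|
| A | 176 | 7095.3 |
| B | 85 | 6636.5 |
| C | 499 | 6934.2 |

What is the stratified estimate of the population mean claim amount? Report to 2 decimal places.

6938.21

N = 176 + 85 + 499 = 760.
Overall mean = Σ (Nₕ/N)·x̄ₕ — weight by population share, not a simple average.
Σ Nₕx̄ₕ = 176·7095.3 + 85·6636.5 + 499·6934.2 = 1248772.8 + 564102.5 + 3460165.8 = 5273041.1.
Divide by N: 5273041.1 / 760 = 6938.2120... → 6938.21.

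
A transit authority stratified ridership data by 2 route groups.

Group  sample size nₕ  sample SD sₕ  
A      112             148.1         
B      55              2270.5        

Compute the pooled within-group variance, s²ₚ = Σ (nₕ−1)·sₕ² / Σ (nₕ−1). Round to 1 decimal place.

Degrees of freedom: 111 + 54 = 165.
Σ(nₕ−1)sₕ² = 111·21933.61 + 54·5155170.25 = 280813824.21.
s²ₚ = 280813824.21 / 165 = 1701901.965... → 1701902.0.

1701902.0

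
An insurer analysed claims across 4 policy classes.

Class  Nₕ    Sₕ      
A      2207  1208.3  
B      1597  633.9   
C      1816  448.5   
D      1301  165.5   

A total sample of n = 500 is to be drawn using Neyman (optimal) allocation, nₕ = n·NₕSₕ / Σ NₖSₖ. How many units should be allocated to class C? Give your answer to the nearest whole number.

86

A: NₕSₕ = 2207·1208.3 = 2666718.1
B: NₕSₕ = 1597·633.9 = 1012338.3
C: NₕSₕ = 1816·448.5 = 814476
D: NₕSₕ = 1301·165.5 = 215315.5
Σ NₕSₕ = 4708847.9.
n_C = 500·814476/4708847.9 = 86.484... → 86.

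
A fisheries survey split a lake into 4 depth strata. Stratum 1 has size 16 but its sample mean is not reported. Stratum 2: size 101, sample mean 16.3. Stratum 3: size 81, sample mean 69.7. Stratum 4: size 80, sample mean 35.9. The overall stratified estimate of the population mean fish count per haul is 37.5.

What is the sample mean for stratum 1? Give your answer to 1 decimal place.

N = 16 + 101 + 81 + 80 = 278.
Overall total = μ·N = 37.5·278 = 10425.
Subtract the known strata: 101·16.3 + 81·69.7 + 80·35.9 = 10164.
Remaining total for stratum 1: 10425 − 10164 = 261.
Divide by its size: 261 / 16 = 16.313... → 16.3.

16.3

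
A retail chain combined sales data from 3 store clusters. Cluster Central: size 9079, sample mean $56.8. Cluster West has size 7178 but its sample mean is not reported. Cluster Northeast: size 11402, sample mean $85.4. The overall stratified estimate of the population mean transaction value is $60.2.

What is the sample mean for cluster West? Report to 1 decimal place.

Σ Nₕx̄ₕ = N·μ, so 7178·x̄_West = 27659·60.2 − (9079·56.8 + 11402·85.4).
= 1665071.8 − 1489418 = 175653.8.
x̄_West = 175653.8 / 7178 = 24.471... → 24.5.

24.5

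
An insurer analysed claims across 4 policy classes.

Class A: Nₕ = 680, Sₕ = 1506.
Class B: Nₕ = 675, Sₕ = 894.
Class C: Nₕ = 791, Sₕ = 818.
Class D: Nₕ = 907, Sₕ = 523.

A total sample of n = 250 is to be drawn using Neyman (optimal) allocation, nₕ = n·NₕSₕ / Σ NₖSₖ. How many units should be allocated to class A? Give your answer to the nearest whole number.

93

Σ NₕSₕ = 680·1506 + 675·894 + 791·818 + 907·523 = 2748929.
Share for A: 1024080/2748929 = 0.37254.
n_A = 250 × 0.37254 = 93.134... → 93.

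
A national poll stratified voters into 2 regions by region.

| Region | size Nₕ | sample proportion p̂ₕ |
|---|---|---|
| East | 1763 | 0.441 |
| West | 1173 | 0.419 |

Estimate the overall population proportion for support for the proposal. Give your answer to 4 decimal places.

Wₕ = Nₕ/N with N = 2936: 0.6005, 0.3995.
p̂_st = 0.6005·0.441 + 0.3995·0.419 ≈ 0.432210... → 0.4322.

0.4322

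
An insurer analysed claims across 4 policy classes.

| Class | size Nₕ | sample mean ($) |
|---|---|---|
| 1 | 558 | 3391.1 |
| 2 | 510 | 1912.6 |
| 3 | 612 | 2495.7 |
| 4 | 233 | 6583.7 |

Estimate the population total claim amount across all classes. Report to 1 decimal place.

Estimate total by summing Nₕ·x̄ₕ over strata.
558·3391.1 + 510·1912.6 + 612·2495.7 + 233·6583.7 = 1892233.8 + 975426 + 1527368.4 + 1534002.1 = 5929030.3.

5929030.3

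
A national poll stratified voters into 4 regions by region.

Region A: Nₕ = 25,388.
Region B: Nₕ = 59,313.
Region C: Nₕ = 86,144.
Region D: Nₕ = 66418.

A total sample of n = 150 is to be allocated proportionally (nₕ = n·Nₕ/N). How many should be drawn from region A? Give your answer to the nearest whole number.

16

Share of region A = 25388/237263 = 0.10700.
Allocate 150 × 0.10700 = 16.051... → 16.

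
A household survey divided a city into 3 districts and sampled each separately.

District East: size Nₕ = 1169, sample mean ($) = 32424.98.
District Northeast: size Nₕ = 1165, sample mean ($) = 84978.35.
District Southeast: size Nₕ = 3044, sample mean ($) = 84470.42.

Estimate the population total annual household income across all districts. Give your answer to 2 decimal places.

Population total = Σ Nₕ·x̄ₕ (each stratum's size times its mean).
1169·32424.98 + 1165·84978.35 + 3044·84470.42 = 37904801.62 + 98999777.75 + 257127958.48 = 394032537.85.

394032537.85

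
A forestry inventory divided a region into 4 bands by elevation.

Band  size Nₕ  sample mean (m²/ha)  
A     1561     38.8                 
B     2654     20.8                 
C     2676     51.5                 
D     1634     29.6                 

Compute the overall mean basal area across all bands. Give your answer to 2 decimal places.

35.42

N = 8525; weights Wₕ = Nₕ/N = (0.1831, 0.3113, 0.3139, 0.1917).
x̄_st = Σ Wₕ·x̄ₕ = 0.1831·38.8 + 0.3113·20.8 + 0.3139·51.5 + 0.1917·29.6 ≈ 35.4194...
→ 35.42.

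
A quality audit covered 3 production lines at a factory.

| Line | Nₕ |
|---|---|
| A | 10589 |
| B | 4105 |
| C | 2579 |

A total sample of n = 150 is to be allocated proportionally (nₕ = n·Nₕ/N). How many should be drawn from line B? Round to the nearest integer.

N = 10589 + 4105 + 2579 = 17273.
n_B = 150·4105/17273 = 35.648... → 36.

36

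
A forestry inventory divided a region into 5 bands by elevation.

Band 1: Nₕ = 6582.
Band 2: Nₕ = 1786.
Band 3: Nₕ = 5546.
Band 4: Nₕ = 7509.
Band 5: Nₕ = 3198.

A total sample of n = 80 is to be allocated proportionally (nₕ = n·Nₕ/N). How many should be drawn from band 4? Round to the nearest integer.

24

N = 6582 + 1786 + 5546 + 7509 + 3198 = 24621.
n_4 = 80·7509/24621 = 24.399... → 24.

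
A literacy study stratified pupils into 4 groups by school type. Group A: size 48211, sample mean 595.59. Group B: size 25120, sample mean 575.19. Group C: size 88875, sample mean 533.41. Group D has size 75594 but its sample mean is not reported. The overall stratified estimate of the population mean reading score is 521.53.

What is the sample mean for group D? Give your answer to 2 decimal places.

442.50

Σ Nₕx̄ₕ = N·μ, so 75594·x̄_D = 237800·521.53 − (48211·595.59 + 25120·575.19 + 88875·533.41).
= 124019834 − 90569576.04 = 33450257.96.
x̄_D = 33450257.96 / 75594 = 442.4988... → 442.50.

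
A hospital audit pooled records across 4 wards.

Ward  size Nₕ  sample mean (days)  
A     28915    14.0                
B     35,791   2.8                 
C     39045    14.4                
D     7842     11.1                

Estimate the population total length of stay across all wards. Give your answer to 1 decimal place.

1154319.0

Estimate total by summing Nₕ·x̄ₕ over strata.
28915·14.0 + 35791·2.8 + 39045·14.4 + 7842·11.1 = 404810 + 100214.8 + 562248 + 87046.2 = 1154319.0.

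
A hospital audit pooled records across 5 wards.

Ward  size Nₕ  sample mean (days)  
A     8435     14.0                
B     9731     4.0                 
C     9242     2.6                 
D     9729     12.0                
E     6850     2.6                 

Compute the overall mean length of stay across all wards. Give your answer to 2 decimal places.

N = 8435 + 9731 + 9242 + 9729 + 6850 = 43987.
Weight each subgroup mean by Nₕ/N and sum.
Σ Nₕx̄ₕ = 8435·14.0 + 9731·4.0 + 9242·2.6 + 9729·12.0 + 6850·2.6 = 118090 + 38924 + 24029.2 + 116748 + 17810 = 315601.2.
Divide by N: 315601.2 / 43987 = 7.1749... → 7.17.

7.17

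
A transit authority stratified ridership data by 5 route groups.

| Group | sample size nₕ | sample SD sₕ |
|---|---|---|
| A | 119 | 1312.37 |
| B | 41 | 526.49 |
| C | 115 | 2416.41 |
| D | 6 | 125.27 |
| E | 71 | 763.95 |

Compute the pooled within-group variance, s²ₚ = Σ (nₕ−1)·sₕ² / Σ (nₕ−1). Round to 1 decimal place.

A: (119−1)·1312.37² = 118·1722315.0169 = 203233171.9942
B: (41−1)·526.49² = 40·277191.7201 = 11087668.804
C: (115−1)·2416.41² = 114·5839037.2881 = 665650250.8434
D: (6−1)·125.27² = 5·15692.5729 = 78462.8645
E: (71−1)·763.95² = 70·583619.6025 = 40853372.175
Numerator = 920902926.6811; denominator = Σ(nₕ−1) = 347.
s²ₚ = 920902926.6811/347 = 2653898.924... → 2653898.9.

2653898.9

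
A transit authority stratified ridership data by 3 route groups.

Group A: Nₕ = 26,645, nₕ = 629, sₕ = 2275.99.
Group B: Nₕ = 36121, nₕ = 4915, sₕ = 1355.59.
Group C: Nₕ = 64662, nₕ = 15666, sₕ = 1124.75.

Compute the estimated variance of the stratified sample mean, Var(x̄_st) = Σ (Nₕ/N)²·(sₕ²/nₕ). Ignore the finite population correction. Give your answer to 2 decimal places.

N = 127428. Term for each stratum: Wₕ²sₕ²/nₕ.
Var(x̄_st) = 360.07400 + 30.04160 + 20.79325 = 410.90885 → 410.91.

410.91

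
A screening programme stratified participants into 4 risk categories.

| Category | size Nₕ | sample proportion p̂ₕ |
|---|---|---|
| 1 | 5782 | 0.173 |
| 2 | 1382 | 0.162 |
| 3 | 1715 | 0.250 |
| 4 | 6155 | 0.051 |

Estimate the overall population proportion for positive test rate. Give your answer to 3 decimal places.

Wₕ = Nₕ/N with N = 15034: 0.3846, 0.0919, 0.1141, 0.4094.
p̂_st = 0.3846·0.173 + 0.0919·0.162 + 0.1141·0.250 + 0.4094·0.051 ≈ 0.13083... → 0.131.

0.131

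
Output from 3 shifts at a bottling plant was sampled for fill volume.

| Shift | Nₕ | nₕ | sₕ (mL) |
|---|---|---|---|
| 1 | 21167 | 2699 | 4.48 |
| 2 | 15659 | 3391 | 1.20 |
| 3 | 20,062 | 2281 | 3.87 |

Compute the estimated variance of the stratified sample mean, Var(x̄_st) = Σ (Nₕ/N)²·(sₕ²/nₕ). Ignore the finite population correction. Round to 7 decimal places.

N = 56888; Wₕ = Nₕ/N.
shift 1: (21167/56888)²·4.48²/2699 = 0.0010295097
shift 2: (15659/56888)²·1.20²/3391 = 0.0000321752
shift 3: (20062/56888)²·3.87²/2281 = 0.0008165895
Sum = 0.0018782743 → 0.0018783.

0.0018783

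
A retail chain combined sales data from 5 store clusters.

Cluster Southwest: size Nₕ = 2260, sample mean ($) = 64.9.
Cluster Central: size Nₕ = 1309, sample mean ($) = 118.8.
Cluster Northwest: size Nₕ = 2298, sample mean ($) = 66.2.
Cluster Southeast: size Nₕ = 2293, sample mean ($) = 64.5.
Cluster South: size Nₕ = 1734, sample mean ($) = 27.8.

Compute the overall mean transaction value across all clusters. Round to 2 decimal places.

65.74

x̄_st = (Σ Nₕx̄ₕ) / (Σ Nₕ) = (2260·64.9 + 1309·118.8 + 2298·66.2 + 2293·64.5 + 1734·27.8) / 9894
= 650414.5 / 9894 = 65.7383... → 65.74.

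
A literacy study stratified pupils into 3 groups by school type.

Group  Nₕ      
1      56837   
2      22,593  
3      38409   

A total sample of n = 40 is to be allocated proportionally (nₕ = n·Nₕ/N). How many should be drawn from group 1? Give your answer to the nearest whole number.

N = 56837 + 22593 + 38409 = 117839.
n_1 = 40·56837/117839 = 19.293... → 19.

19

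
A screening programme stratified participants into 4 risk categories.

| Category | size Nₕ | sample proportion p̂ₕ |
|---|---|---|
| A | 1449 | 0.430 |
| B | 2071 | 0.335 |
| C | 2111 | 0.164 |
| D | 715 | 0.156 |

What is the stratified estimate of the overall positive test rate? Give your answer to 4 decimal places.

0.2796

Wₕ = Nₕ/N with N = 6346: 0.2283, 0.3263, 0.3327, 0.1127.
p̂_st = 0.2283·0.430 + 0.3263·0.335 + 0.3327·0.164 + 0.1127·0.156 ≈ 0.279641... → 0.2796.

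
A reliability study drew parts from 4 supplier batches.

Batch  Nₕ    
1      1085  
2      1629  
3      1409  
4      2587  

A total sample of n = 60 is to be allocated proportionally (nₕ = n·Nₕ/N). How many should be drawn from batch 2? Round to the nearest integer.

N = 1085 + 1629 + 1409 + 2587 = 6710.
n_2 = 60·1629/6710 = 14.566... → 15.

15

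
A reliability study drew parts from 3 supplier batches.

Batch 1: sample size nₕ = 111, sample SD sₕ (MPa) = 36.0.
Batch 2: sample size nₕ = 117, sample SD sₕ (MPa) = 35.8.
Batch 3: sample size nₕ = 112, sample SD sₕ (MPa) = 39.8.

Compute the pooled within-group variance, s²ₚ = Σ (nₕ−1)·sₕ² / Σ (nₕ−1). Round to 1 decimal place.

1385.9

Degrees of freedom: 110 + 116 + 111 = 337.
Σ(nₕ−1)sₕ² = 110·1296 + 116·1281.64 + 111·1584.04 = 467058.68.
s²ₚ = 467058.68 / 337 = 1385.931... → 1385.9.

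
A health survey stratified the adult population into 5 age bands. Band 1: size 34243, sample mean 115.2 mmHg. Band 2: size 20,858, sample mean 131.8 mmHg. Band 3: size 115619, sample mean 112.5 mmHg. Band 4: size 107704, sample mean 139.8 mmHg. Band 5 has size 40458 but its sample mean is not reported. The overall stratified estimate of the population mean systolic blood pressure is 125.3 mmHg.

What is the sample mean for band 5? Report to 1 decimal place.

N = 34243 + 20858 + 115619 + 107704 + 40458 = 318882.
Overall total = μ·N = 125.3·318882 = 39955914.6.
Subtract the known strata: 34243·115.2 + 20858·131.8 + 115619·112.5 + 107704·139.8 = 34758034.7.
Remaining total for band 5: 39955914.6 − 34758034.7 = 5197879.9.
Divide by its size: 5197879.9 / 40458 = 128.476... → 128.5.

128.5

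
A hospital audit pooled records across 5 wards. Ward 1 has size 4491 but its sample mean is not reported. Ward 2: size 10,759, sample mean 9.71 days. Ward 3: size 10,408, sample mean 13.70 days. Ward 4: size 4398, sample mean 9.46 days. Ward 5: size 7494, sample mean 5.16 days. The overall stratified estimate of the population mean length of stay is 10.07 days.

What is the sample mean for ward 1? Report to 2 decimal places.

N = 4491 + 10759 + 10408 + 4398 + 7494 = 37550.
Overall total = μ·N = 10.07·37550 = 378128.5.
Subtract the known strata: 10759·9.71 + 10408·13.70 + 4398·9.46 + 7494·5.16 = 327333.61.
Remaining total for ward 1: 378128.5 − 327333.61 = 50794.89.
Divide by its size: 50794.89 / 4491 = 11.3104... → 11.31.

11.31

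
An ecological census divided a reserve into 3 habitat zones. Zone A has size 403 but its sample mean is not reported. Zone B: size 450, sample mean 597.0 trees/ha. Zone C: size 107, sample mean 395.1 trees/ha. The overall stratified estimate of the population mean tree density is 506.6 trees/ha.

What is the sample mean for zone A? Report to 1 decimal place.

435.3

Σ Nₕx̄ₕ = N·μ, so 403·x̄_A = 960·506.6 − (450·597.0 + 107·395.1).
= 486336 − 310925.7 = 175410.3.
x̄_A = 175410.3 / 403 = 435.261... → 435.3.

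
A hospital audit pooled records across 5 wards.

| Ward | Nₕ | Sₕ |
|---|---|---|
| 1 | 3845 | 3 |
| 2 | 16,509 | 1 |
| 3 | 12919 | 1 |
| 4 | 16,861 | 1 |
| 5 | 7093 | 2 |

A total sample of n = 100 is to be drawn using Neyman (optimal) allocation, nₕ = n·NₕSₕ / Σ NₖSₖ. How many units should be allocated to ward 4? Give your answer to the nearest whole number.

Σ NₕSₕ = 3845·3 + 16509·1 + 12919·1 + 16861·1 + 7093·2 = 72010.
Share for 4: 16861/72010 = 0.23415.
n_4 = 100 × 0.23415 = 23.415... → 23.

23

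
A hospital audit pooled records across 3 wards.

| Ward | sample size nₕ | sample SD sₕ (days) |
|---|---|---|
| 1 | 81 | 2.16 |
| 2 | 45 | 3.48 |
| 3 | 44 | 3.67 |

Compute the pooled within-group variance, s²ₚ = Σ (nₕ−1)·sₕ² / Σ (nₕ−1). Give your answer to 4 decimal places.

8.8938

Degrees of freedom: 80 + 44 + 43 = 167.
Σ(nₕ−1)sₕ² = 80·4.6656 + 44·12.1104 + 43·13.4689 = 1485.2683.
s²ₚ = 1485.2683 / 167 = 8.893822... → 8.8938.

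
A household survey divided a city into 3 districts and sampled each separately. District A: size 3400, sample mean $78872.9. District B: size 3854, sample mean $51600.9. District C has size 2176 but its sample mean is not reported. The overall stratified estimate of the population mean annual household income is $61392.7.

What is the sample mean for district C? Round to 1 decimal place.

51422.5

N = 3400 + 3854 + 2176 = 9430.
Overall total = μ·N = 61392.7·9430 = 578933161.
Subtract the known strata: 3400·78872.9 + 3854·51600.9 = 467037728.6.
Remaining total for district C: 578933161 − 467037728.6 = 111895432.4.
Divide by its size: 111895432.4 / 2176 = 51422.533... → 51422.5.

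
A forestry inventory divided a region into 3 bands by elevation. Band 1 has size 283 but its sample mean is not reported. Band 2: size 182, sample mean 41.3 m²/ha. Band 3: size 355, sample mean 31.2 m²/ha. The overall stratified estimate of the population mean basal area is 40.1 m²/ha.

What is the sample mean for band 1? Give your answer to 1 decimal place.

N = 283 + 182 + 355 = 820.
Overall total = μ·N = 40.1·820 = 32882.
Subtract the known strata: 182·41.3 + 355·31.2 = 18592.6.
Remaining total for band 1: 32882 − 18592.6 = 14289.4.
Divide by its size: 14289.4 / 283 = 50.493... → 50.5.

50.5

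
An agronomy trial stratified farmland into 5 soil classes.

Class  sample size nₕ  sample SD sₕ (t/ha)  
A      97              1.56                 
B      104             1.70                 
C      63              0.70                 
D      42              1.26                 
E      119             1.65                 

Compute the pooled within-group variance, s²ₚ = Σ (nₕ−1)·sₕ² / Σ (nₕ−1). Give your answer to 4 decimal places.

Degrees of freedom: 96 + 103 + 62 + 41 + 118 = 420.
Σ(nₕ−1)sₕ² = 96·2.4336 + 103·2.89 + 62·0.49 + 41·1.5876 + 118·2.7225 = 948.0222.
s²ₚ = 948.0222 / 420 = 2.257196... → 2.2572.

2.2572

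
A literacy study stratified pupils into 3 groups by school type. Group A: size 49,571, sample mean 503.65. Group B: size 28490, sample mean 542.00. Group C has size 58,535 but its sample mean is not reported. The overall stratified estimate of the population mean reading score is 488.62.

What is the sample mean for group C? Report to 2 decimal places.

Σ Nₕx̄ₕ = N·μ, so 58535·x̄_C = 136596·488.62 − (49571·503.65 + 28490·542.00).
= 66743537.52 − 40408014.15 = 26335523.37.
x̄_C = 26335523.37 / 58535 = 449.9107... → 449.91.

449.91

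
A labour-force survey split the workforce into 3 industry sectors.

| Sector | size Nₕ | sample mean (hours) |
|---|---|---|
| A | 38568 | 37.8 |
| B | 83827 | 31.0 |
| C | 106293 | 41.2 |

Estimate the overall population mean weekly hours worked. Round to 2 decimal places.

N = 228688; weights Wₕ = Nₕ/N = (0.1686, 0.3666, 0.4648).
x̄_st = Σ Wₕ·x̄ₕ = 0.1686·37.8 + 0.3666·31.0 + 0.4648·41.2 ≈ 36.8877...
→ 36.89.

36.89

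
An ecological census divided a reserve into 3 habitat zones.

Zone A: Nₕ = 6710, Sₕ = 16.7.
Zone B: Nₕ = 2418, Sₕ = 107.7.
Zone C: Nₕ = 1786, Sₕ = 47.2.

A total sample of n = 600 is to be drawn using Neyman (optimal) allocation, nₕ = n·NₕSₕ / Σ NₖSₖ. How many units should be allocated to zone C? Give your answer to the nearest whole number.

111

A: NₕSₕ = 6710·16.7 = 112057
B: NₕSₕ = 2418·107.7 = 260418.6
C: NₕSₕ = 1786·47.2 = 84299.2
Σ NₕSₕ = 456774.8.
n_C = 600·84299.2/456774.8 = 110.732... → 111.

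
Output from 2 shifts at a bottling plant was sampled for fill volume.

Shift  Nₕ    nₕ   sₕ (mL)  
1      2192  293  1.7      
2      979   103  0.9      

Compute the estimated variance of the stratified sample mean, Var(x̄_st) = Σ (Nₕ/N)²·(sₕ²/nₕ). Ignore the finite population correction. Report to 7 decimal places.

0.0054628

N = 3171. Term for each stratum: Wₕ²sₕ²/nₕ.
Var(x̄_st) = 0.0047132322 + 0.0007495847 = 0.0054628169 → 0.0054628.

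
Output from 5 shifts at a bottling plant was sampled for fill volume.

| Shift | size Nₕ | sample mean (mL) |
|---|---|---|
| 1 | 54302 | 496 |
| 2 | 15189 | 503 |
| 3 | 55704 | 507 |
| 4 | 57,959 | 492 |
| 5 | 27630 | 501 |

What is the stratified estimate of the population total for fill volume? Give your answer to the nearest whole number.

1: 54302·496 = 26933792
2: 15189·503 = 7640067
3: 55704·507 = 28241928
4: 57959·492 = 28515828
5: 27630·501 = 13842630
τ̂ = Σ Nₕx̄ₕ = 105174245.

105174245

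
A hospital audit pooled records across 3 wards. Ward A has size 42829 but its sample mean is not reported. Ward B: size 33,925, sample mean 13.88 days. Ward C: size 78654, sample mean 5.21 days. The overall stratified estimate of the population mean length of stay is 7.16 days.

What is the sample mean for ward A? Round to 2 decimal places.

N = 42829 + 33925 + 78654 = 155408.
Overall total = μ·N = 7.16·155408 = 1112721.28.
Subtract the known strata: 33925·13.88 + 78654·5.21 = 880666.34.
Remaining total for ward A: 1112721.28 − 880666.34 = 232054.94.
Divide by its size: 232054.94 / 42829 = 5.4182... → 5.42.

5.42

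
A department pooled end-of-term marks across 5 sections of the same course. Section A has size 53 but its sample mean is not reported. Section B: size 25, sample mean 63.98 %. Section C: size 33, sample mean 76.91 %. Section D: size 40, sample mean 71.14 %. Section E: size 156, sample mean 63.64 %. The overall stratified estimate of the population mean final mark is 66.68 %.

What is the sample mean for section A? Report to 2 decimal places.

67.17

N = 53 + 25 + 33 + 40 + 156 = 307.
Overall total = μ·N = 66.68·307 = 20470.76.
Subtract the known strata: 25·63.98 + 33·76.91 + 40·71.14 + 156·63.64 = 16910.97.
Remaining total for section A: 20470.76 − 16910.97 = 3559.79.
Divide by its size: 3559.79 / 53 = 67.1658... → 67.17.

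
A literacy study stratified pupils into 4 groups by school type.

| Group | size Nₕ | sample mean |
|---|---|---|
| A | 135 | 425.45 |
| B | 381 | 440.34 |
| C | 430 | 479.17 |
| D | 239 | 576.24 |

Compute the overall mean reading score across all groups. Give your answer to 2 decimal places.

N = 135 + 381 + 430 + 239 = 1185.
The stratified mean weights each stratum mean by its population share Nₕ/N.
Σ Nₕx̄ₕ = 135·425.45 + 381·440.34 + 430·479.17 + 239·576.24 = 57435.75 + 167769.54 + 206043.1 + 137721.36 = 568969.75.
Divide by N: 568969.75 / 1185 = 480.1432... → 480.14.

480.14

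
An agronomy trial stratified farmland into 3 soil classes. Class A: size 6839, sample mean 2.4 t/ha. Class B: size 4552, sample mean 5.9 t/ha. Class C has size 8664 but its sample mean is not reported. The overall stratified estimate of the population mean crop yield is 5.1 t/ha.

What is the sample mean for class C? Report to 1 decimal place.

6.8

Σ Nₕx̄ₕ = N·μ, so 8664·x̄_C = 20055·5.1 − (6839·2.4 + 4552·5.9).
= 102280.5 − 43270.4 = 59010.1.
x̄_C = 59010.1 / 8664 = 6.811... → 6.8.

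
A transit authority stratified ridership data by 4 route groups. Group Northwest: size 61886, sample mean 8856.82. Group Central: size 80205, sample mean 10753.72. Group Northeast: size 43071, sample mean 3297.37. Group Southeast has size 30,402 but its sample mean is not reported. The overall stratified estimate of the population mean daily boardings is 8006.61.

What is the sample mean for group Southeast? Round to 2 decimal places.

Σ Nₕx̄ₕ = N·μ, so 30402·x̄_Southeast = 215564·8006.61 − (61886·8856.82 + 80205·10753.72 + 43071·3297.37).
= 1725936878.04 − 1552636298.39 = 173300579.65.
x̄_Southeast = 173300579.65 / 30402 = 5700.3019... → 5700.30.

5700.30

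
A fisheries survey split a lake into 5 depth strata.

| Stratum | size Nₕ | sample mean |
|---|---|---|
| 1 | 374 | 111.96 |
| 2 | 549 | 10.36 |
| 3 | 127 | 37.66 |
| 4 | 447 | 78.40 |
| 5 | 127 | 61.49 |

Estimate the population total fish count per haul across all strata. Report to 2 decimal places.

95197.53

1: 374·111.96 = 41873.04
2: 549·10.36 = 5687.64
3: 127·37.66 = 4782.82
4: 447·78.40 = 35044.8
5: 127·61.49 = 7809.23
τ̂ = Σ Nₕx̄ₕ = 95197.53.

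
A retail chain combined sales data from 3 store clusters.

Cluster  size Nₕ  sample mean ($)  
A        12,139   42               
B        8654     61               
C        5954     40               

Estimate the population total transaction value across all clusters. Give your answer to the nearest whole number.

1275892

Population total = Σ Nₕ·x̄ₕ (each stratum's size times its mean).
12139·42 + 8654·61 + 5954·40 = 509838 + 527894 + 238160 = 1275892.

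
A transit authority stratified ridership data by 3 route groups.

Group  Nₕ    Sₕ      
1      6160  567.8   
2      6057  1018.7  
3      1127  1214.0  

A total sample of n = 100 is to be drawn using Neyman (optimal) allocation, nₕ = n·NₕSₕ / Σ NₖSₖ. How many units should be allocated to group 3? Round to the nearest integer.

12

1: NₕSₕ = 6160·567.8 = 3497648
2: NₕSₕ = 6057·1018.7 = 6170265.9
3: NₕSₕ = 1127·1214.0 = 1368178
Σ NₕSₕ = 11036091.9.
n_3 = 100·1368178/11036091.9 = 12.397... → 12.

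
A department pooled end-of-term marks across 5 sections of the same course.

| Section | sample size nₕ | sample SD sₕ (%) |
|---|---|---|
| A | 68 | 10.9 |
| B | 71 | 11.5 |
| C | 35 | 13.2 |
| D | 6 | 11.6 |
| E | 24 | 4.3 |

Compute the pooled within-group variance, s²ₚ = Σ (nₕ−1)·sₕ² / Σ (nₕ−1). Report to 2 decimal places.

A: (68−1)·10.9² = 67·118.81 = 7960.27
B: (71−1)·11.5² = 70·132.25 = 9257.5
C: (35−1)·13.2² = 34·174.24 = 5924.16
D: (6−1)·11.6² = 5·134.56 = 672.8
E: (24−1)·4.3² = 23·18.49 = 425.27
Numerator = 24240; denominator = Σ(nₕ−1) = 199.
s²ₚ = 24240/199 = 121.8090... → 121.81.

121.81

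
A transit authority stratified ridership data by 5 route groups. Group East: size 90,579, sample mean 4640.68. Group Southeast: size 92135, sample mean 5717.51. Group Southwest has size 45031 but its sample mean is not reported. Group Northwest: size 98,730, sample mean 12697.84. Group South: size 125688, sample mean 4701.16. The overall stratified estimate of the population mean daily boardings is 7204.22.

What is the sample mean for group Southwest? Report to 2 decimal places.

N = 90579 + 92135 + 45031 + 98730 + 125688 = 452163.
Overall total = μ·N = 7204.22·452163 = 3257481727.86.
Subtract the known strata: 90579·4640.68 + 92135·5717.51 + 98730·12697.84 + 125688·4701.16 = 2791668078.85.
Remaining total for group Southwest: 3257481727.86 − 2791668078.85 = 465813649.01.
Divide by its size: 465813649.01 / 45031 = 10344.2884... → 10344.29.

10344.29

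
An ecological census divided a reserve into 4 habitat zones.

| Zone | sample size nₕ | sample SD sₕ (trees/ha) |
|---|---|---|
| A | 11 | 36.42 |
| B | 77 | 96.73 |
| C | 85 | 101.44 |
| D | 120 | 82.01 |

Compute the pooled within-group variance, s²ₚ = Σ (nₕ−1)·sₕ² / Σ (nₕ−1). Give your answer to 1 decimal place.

8266.7

Degrees of freedom: 10 + 76 + 84 + 119 = 289.
Σ(nₕ−1)sₕ² = 10·1326.4164 + 76·9356.6929 + 84·10290.0736 + 119·6725.6401 = 2389090.1787.
s²ₚ = 2389090.1787 / 289 = 8266.748... → 8266.7.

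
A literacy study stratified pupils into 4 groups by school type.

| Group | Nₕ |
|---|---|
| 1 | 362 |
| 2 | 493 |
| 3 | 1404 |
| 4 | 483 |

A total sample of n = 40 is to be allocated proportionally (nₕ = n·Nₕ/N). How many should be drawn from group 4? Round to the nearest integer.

7

Share of group 4 = 483/2742 = 0.17615.
Allocate 40 × 0.17615 = 7.046... → 7.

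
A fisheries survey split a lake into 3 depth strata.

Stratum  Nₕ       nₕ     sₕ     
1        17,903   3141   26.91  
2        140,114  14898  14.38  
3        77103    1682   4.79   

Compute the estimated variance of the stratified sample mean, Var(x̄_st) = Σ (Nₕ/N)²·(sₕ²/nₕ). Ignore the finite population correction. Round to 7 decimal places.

0.0077328

N = 235120; Wₕ = Nₕ/N.
stratum 1: (17903/235120)²·26.91²/3141 = 0.0013366938
stratum 2: (140114/235120)²·14.38²/14898 = 0.0049291691
stratum 3: (77103/235120)²·4.79²/1682 = 0.0014669268
Sum = 0.0077327897 → 0.0077328.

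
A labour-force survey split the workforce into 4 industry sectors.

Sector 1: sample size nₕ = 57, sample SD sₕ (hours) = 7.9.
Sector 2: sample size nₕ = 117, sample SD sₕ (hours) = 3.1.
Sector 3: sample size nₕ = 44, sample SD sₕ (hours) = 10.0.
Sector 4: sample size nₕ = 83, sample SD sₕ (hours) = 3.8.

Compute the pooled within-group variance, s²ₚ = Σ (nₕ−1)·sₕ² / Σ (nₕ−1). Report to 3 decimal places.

1: (57−1)·7.9² = 56·62.41 = 3494.96
2: (117−1)·3.1² = 116·9.61 = 1114.76
3: (44−1)·10.0² = 43·100 = 4300
4: (83−1)·3.8² = 82·14.44 = 1184.08
Numerator = 10093.8; denominator = Σ(nₕ−1) = 297.
s²ₚ = 10093.8/297 = 33.98586... → 33.986.

33.986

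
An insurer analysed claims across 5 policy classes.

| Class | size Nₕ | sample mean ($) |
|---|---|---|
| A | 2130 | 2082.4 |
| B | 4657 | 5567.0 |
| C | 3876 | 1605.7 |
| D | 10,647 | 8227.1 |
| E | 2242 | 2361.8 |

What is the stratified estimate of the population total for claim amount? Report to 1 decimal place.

A: 2130·2082.4 = 4435512
B: 4657·5567.0 = 25925519
C: 3876·1605.7 = 6223693.2
D: 10647·8227.1 = 87593933.7
E: 2242·2361.8 = 5295155.6
τ̂ = Σ Nₕx̄ₕ = 129473813.5.

129473813.5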